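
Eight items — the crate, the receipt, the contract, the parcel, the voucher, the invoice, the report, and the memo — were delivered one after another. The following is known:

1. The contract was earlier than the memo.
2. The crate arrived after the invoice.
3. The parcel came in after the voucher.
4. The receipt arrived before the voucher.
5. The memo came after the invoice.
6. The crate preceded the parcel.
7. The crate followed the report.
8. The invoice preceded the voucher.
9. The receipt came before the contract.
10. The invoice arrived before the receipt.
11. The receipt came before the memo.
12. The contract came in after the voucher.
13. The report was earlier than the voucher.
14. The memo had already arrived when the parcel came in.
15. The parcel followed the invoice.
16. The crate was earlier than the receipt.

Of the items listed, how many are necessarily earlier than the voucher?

4

Directly stated before the voucher: the invoice, the receipt, and the report.
The crate reaches the voucher via the crate → the receipt → the voucher.
No chain forces the parcel (or any of the others) ahead of the voucher.
That's the crate, the invoice, the receipt, and the report — 4 in all.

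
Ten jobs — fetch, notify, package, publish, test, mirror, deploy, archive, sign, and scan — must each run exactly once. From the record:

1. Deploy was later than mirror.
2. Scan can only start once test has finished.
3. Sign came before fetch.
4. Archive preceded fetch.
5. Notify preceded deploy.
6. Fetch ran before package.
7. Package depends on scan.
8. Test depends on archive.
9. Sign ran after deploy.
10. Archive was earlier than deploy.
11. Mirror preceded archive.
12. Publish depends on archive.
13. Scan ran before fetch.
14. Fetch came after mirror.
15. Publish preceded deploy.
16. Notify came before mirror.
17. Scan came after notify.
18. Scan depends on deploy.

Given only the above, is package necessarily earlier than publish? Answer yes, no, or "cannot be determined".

Tracing the constraints gives publish → deploy → scan → package, so publish must come before package.
That means package cannot be before publish.

no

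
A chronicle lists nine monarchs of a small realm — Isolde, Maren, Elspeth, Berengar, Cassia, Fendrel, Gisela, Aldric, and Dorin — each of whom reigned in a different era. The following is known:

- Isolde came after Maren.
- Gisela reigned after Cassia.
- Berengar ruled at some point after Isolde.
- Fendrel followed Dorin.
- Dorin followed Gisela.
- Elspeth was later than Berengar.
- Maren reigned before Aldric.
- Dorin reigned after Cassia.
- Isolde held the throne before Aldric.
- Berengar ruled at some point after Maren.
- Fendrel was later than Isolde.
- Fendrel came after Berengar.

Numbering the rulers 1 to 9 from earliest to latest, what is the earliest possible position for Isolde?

2

Maren must come before Isolde — 1 forced predecessor.
Nothing else is forced ahead of Isolde, so their earliest slot is position 1 + 1 = 2.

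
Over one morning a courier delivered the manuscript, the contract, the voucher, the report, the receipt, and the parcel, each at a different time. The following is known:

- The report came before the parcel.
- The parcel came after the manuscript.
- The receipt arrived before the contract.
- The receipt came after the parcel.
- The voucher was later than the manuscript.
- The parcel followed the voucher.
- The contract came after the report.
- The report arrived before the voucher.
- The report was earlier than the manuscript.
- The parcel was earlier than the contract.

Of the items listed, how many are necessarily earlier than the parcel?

3

Directly stated before the parcel: the manuscript, the report, and the voucher.
That's the manuscript, the report, and the voucher — 3 in all.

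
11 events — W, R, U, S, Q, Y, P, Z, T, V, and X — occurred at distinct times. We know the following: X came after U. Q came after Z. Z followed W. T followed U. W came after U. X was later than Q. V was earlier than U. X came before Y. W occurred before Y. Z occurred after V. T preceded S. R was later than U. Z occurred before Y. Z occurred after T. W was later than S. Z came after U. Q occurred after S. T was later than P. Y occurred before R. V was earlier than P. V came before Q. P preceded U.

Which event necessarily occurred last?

Every other event has a chain of constraints placing it before R, so R is last.

R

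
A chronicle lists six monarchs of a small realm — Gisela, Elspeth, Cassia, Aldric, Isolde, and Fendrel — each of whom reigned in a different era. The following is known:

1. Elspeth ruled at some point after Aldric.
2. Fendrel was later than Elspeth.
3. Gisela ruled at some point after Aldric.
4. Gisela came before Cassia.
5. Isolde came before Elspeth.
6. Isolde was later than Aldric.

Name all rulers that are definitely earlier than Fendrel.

Aldric, Elspeth, Isolde

Directly stated before Fendrel: Elspeth.
Aldric reaches Fendrel via Aldric → Elspeth → Fendrel.
Isolde reaches Fendrel via Isolde → Elspeth → Fendrel.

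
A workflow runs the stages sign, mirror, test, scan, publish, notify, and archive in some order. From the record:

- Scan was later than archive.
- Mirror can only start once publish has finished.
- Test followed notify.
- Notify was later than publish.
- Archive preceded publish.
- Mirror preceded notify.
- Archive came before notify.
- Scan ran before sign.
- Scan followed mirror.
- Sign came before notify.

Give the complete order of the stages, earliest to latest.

archive, publish, mirror, scan, sign, notify, test

The constraints fix every adjacent pair, so only one ordering works:
archive → publish → mirror → scan → sign → notify → test.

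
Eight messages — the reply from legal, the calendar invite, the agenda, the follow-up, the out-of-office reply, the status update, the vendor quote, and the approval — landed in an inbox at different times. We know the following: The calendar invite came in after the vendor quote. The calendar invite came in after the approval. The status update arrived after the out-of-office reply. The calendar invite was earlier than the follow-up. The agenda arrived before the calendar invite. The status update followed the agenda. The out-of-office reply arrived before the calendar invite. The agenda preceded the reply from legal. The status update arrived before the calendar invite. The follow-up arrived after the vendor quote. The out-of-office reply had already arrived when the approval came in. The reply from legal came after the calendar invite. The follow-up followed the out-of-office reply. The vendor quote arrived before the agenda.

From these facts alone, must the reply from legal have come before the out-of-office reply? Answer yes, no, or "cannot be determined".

no

Tracing the constraints gives the out-of-office reply → the calendar invite → the reply from legal, so the out-of-office reply must come before the reply from legal.
That means the reply from legal cannot be before the out-of-office reply.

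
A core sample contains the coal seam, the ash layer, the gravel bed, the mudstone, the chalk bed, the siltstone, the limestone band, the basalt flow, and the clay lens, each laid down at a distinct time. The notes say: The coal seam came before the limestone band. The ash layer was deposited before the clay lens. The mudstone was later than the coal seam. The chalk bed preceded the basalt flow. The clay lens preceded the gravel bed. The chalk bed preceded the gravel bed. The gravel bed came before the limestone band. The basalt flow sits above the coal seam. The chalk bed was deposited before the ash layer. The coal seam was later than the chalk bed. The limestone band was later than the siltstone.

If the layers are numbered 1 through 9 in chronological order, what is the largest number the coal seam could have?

The coal seam must come before the basalt flow, the limestone band, and the mudstone — 3 layers forced after it.
Everything else can be placed before the coal seam in some valid order, so the coal seam can sit as late as position 9 − 3 = 6.

6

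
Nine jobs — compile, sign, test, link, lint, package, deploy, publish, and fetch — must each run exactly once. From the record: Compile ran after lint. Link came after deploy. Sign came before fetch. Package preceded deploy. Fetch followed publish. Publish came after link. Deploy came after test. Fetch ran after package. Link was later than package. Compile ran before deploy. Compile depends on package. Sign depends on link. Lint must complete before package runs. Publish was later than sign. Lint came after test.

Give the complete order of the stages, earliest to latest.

The constraints fix every adjacent pair, so only one ordering works:
test → lint → package → compile → deploy → link → sign → publish → fetch.

test, lint, package, compile, deploy, link, sign, publish, fetch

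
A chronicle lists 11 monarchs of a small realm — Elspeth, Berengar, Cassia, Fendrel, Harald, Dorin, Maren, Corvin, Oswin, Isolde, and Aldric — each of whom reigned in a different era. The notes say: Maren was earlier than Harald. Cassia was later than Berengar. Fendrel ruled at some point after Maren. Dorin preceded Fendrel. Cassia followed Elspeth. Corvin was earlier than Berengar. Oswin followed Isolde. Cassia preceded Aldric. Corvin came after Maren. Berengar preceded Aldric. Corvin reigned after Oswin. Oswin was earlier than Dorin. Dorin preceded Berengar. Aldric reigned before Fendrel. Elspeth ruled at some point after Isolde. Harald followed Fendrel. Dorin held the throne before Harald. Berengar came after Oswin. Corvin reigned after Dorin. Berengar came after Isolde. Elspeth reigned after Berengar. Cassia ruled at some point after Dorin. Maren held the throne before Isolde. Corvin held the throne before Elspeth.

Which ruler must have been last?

Harald

Every other ruler has a chain of constraints placing them before Harald, so Harald is last.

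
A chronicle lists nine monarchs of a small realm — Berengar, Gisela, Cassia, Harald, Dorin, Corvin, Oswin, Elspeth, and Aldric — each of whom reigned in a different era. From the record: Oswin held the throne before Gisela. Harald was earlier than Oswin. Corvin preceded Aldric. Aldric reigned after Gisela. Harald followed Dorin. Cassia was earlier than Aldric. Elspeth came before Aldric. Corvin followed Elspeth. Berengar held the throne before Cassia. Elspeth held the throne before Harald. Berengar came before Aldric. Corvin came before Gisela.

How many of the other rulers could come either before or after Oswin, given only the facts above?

Forced before Oswin: Dorin, Elspeth, and Harald; forced after Oswin: Aldric and Gisela.
That leaves Berengar, Cassia, and Corvin with no forced order relative to Oswin — 3.

3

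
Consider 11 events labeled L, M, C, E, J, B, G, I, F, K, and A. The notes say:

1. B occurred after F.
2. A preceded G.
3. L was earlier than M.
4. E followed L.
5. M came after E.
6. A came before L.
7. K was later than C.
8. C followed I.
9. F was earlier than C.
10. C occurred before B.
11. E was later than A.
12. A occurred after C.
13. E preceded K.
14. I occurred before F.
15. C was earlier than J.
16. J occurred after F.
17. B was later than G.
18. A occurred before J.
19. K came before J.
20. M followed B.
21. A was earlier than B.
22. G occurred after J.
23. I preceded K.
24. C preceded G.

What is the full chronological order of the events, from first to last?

The constraints fix every adjacent pair, so only one ordering works:
I → F → C → A → L → E → K → J → G → B → M.

I, F, C, A, L, E, K, J, G, B, M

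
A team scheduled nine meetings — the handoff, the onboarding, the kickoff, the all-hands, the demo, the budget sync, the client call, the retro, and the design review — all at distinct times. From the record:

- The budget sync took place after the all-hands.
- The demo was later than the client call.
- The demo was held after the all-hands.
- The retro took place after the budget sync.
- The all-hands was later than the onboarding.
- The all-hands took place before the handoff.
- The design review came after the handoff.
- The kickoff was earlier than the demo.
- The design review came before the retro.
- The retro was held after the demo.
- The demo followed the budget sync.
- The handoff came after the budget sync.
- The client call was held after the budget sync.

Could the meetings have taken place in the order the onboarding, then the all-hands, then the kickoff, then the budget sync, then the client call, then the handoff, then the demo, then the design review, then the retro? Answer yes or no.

yes

Check each stated constraint against the proposed order — e.g. the all-hands is ahead of the demo; the budget sync is ahead of the retro. Every pair is in the required order; nothing is violated.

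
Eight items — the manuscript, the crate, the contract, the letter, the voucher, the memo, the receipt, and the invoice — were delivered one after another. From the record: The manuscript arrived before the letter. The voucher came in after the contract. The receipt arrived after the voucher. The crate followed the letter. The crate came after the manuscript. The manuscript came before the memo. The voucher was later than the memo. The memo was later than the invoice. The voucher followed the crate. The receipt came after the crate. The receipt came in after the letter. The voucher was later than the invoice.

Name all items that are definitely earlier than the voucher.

the contract, the crate, the invoice, the letter, the manuscript, the memo

Directly stated before the voucher: the contract, the crate, the invoice, and the memo.
The letter reaches the voucher via the letter → the crate → the voucher.
The manuscript reaches the voucher via the manuscript → the crate → the voucher.
No chain forces the receipt ahead of the voucher.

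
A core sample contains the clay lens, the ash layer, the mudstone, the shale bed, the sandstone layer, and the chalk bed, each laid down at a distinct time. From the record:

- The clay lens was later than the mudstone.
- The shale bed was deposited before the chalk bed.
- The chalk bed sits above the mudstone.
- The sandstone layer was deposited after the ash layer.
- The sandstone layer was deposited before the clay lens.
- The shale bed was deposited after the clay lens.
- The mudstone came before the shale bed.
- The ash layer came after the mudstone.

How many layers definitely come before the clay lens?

Directly stated before the clay lens: the mudstone and the sandstone layer.
The ash layer reaches the clay lens via the ash layer → the sandstone layer → the clay lens.
That's the ash layer, the mudstone, and the sandstone layer — 3 in all.

3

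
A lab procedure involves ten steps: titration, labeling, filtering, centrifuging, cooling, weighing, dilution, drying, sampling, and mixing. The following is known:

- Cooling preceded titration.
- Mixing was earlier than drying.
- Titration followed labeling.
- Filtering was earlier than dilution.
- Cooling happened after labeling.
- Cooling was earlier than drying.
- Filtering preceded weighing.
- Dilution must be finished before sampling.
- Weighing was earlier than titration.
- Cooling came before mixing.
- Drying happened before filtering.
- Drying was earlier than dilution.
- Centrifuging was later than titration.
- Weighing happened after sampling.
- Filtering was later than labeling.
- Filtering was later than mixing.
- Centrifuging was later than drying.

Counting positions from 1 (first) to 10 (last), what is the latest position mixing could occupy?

Mixing must come before centrifuging, dilution, drying, filtering, sampling, titration, and weighing — 7 steps forced after it.
Everything else can be placed before mixing in some valid order, so mixing can sit as late as position 10 − 7 = 3.

3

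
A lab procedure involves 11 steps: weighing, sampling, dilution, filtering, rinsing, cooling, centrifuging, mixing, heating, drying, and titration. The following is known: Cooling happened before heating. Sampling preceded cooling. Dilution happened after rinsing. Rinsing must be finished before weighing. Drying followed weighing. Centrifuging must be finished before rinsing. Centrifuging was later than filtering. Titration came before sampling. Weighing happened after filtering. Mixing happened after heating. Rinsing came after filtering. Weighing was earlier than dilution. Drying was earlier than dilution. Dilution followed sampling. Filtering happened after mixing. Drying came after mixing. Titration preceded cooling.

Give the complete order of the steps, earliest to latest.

The constraints fix every adjacent pair, so only one ordering works:
titration → sampling → cooling → heating → mixing → filtering → centrifuging → rinsing → weighing → drying → dilution.

titration, sampling, cooling, heating, mixing, filtering, centrifuging, rinsing, weighing, drying, dilution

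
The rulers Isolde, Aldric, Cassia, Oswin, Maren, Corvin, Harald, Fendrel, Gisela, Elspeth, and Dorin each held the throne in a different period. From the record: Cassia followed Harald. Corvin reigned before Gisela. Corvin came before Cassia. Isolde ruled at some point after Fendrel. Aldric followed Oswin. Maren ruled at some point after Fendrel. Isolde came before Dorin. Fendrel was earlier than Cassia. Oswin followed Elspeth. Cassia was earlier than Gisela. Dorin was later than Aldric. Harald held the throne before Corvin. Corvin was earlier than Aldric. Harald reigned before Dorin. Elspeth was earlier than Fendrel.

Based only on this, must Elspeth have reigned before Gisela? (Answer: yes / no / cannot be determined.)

Chain the constraints: Elspeth → Fendrel → Cassia → Gisela. Each link is directly stated, so Elspeth comes before Gisela.

yes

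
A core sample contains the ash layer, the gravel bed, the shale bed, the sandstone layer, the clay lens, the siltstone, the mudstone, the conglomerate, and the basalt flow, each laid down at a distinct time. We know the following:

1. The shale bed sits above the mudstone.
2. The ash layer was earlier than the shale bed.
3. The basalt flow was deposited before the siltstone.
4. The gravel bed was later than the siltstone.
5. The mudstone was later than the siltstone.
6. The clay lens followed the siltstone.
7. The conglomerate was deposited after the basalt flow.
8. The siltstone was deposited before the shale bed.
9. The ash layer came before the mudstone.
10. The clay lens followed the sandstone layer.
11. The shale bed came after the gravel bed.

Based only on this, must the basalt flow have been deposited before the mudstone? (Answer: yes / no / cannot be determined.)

Chain the constraints: the basalt flow → the siltstone → the mudstone. Each link is directly stated, so the basalt flow comes before the mudstone.

yes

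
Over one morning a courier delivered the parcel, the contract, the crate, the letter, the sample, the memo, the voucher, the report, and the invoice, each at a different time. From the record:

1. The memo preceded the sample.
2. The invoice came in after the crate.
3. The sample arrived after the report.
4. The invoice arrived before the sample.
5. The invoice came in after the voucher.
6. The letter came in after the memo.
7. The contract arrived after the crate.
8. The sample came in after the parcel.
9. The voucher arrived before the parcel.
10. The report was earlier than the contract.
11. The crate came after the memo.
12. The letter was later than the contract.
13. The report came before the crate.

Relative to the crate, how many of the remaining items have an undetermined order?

2

Forced before the crate: the memo and the report; forced after the crate: the contract, the invoice, the letter, and the sample.
That leaves the parcel and the voucher with no forced order relative to the crate — 2.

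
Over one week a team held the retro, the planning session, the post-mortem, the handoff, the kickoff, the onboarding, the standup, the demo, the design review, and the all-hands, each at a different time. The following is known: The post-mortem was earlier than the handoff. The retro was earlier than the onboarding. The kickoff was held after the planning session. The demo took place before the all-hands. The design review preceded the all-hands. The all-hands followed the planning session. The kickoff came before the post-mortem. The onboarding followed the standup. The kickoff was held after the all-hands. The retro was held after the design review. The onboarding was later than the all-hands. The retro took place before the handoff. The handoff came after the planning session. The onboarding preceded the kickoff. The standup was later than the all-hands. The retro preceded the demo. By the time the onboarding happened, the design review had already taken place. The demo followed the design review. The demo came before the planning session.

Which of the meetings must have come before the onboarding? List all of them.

the all-hands, the demo, the design review, the planning session, the retro, the standup

Directly stated before the onboarding: the all-hands, the design review, the retro, and the standup.
The demo reaches the onboarding via the demo → the all-hands → the onboarding.
The planning session reaches the onboarding via the planning session → the all-hands → the onboarding.
No chain forces the post-mortem (or any of the others) ahead of the onboarding.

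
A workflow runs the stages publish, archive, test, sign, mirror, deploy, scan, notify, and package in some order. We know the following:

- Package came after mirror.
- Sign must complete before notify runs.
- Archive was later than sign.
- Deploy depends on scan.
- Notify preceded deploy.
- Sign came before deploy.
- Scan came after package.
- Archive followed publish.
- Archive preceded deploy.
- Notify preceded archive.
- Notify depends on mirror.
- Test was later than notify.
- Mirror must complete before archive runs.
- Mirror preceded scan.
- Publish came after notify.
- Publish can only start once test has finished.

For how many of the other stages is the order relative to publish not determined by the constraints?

Forced before publish: mirror, notify, sign, and test; forced after publish: archive and deploy.
That leaves package and scan with no forced order relative to publish — 2.

2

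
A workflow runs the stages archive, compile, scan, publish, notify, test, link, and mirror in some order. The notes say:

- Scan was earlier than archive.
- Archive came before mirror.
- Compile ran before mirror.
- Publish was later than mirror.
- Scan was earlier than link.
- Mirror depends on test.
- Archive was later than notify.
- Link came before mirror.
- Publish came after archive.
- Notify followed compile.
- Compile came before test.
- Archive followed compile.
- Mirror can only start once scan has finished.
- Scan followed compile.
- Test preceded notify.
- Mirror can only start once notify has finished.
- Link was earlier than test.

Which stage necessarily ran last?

publish

Every other stage has a chain of constraints placing it before publish, so publish is last.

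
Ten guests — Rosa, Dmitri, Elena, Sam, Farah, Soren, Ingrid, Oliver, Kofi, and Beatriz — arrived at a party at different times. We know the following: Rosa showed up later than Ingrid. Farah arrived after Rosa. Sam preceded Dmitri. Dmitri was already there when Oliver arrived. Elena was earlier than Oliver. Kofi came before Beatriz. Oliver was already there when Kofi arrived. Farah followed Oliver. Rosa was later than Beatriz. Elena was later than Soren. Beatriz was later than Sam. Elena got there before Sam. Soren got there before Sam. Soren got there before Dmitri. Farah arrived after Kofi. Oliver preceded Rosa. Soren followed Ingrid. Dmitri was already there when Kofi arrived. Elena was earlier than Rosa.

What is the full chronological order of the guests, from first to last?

The constraints fix every adjacent pair, so only one ordering works:
Ingrid → Soren → Elena → Sam → Dmitri → Oliver → Kofi → Beatriz → Rosa → Farah.

Ingrid, Soren, Elena, Sam, Dmitri, Oliver, Kofi, Beatriz, Rosa, Farah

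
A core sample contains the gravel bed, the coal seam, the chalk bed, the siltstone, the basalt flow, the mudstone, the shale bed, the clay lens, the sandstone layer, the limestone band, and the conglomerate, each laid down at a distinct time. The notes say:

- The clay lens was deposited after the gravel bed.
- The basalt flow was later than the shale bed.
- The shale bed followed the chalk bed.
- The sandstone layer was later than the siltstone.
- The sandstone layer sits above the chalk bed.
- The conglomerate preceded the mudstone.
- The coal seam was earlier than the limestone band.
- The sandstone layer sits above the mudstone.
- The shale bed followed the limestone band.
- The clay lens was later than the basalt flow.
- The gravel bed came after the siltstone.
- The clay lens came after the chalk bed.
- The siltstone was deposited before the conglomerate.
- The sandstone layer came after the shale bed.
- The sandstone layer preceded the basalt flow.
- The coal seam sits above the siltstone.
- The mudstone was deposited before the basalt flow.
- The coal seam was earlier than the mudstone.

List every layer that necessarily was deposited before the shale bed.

Directly stated before the shale bed: the chalk bed and the limestone band.
The coal seam reaches the shale bed via the coal seam → the limestone band → the shale bed.
The siltstone reaches the shale bed via the siltstone → the coal seam → the limestone band → the shale bed.

the chalk bed, the coal seam, the limestone band, the siltstone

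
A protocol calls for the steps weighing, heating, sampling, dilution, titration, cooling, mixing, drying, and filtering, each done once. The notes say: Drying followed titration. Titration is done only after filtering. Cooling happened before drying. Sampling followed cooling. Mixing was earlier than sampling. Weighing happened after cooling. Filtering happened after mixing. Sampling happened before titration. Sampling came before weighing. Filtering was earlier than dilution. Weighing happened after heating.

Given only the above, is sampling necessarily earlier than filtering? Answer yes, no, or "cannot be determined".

cannot be determined

No chain of stated constraints runs from sampling to filtering, and none runs from filtering to sampling either.
So the relative order of sampling and filtering is not fixed by the given facts.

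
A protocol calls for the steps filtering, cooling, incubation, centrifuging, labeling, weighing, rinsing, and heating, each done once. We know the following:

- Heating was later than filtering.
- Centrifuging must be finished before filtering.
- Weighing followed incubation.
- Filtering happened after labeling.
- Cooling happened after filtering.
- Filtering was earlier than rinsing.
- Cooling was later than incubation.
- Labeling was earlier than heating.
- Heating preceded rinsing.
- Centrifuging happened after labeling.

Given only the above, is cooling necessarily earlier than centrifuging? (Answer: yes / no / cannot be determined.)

Tracing the constraints gives centrifuging → filtering → cooling, so centrifuging must come before cooling.
That means cooling cannot be before centrifuging.

no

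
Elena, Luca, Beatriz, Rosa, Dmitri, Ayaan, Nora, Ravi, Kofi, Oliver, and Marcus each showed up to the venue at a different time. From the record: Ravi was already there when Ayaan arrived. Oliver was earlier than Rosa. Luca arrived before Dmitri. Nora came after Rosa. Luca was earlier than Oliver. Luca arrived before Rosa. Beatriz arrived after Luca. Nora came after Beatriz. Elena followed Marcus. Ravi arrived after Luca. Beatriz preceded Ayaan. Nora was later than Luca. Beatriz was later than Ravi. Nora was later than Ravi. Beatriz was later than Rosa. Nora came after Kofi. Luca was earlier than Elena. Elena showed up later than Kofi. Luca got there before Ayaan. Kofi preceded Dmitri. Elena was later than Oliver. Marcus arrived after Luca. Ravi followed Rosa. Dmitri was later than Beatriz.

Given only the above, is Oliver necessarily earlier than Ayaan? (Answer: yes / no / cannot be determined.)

yes

Chain the constraints: Oliver → Rosa → Beatriz → Ayaan. Each link is directly stated, so Oliver comes before Ayaan.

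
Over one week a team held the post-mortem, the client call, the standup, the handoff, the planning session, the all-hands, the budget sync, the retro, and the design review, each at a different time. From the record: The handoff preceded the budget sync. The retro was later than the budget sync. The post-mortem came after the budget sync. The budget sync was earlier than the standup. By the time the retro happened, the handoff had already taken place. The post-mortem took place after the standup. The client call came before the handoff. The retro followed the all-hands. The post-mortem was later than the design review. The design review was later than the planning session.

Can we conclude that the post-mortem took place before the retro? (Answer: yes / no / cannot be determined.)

cannot be determined

No chain of stated constraints runs from the post-mortem to the retro, and none runs from the retro to the post-mortem either.
So the relative order of the post-mortem and the retro is not fixed by the given facts.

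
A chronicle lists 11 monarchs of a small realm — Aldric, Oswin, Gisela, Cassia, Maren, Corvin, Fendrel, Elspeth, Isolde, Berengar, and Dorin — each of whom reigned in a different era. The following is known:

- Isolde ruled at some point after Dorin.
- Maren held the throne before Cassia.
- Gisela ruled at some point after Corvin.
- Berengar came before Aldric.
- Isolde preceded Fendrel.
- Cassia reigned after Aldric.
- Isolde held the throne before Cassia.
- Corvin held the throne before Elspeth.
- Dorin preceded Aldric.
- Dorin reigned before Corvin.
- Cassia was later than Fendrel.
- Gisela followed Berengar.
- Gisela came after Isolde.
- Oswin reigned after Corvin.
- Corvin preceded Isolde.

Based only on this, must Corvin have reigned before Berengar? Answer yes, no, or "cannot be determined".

cannot be determined

No chain of stated constraints runs from Corvin to Berengar, and none runs from Berengar to Corvin either.
So the relative order of Corvin and Berengar is not fixed by the given facts.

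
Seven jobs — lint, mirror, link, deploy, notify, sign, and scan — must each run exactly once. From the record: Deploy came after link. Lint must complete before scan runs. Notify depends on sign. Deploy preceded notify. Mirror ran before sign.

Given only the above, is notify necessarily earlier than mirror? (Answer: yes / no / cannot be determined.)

Tracing the constraints gives mirror → sign → notify, so mirror must come before notify.
That means notify cannot be before mirror.

no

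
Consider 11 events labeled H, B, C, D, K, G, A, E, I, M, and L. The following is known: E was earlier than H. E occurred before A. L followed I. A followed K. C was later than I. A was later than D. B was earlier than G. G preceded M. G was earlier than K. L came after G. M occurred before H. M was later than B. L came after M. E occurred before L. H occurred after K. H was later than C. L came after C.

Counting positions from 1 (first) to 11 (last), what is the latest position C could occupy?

C must come before H and L — 2 events forced after it.
Everything else can be placed before C in some valid order, so C can sit as late as position 11 − 2 = 9.

9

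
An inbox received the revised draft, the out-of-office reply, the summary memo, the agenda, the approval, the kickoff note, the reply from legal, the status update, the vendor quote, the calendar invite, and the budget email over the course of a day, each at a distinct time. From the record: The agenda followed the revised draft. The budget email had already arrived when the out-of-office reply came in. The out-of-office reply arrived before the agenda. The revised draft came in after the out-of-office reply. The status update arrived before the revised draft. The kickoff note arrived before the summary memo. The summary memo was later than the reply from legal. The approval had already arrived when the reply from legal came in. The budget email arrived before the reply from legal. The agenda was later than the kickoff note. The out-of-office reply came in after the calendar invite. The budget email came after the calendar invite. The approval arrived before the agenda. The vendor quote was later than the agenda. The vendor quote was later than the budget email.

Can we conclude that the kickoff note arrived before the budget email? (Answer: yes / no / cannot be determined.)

No chain of stated constraints runs from the kickoff note to the budget email, and none runs from the budget email to the kickoff note either.
So the relative order of the kickoff note and the budget email is not fixed by the given facts.

cannot be determined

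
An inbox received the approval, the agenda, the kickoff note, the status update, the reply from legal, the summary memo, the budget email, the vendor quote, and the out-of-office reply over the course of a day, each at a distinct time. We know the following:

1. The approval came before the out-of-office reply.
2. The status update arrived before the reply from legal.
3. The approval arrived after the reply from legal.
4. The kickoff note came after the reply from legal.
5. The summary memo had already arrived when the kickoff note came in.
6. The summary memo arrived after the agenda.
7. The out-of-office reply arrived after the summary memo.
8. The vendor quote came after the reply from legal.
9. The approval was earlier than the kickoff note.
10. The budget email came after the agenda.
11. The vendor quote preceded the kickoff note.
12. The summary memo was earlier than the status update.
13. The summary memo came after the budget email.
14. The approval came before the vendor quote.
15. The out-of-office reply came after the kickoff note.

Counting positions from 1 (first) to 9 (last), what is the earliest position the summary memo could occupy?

The agenda and the budget email must both come before the summary memo — 2 forced predecessors.
Nothing else is forced ahead of the summary memo, so its earliest slot is position 2 + 1 = 3.

3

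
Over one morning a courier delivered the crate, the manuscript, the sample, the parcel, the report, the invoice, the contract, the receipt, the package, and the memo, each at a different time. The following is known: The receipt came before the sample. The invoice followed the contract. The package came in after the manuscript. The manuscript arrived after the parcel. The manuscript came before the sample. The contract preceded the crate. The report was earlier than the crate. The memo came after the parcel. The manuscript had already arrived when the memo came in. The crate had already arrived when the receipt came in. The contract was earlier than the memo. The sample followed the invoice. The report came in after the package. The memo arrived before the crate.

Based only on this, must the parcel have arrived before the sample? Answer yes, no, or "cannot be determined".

yes

Chain the constraints: the parcel → the manuscript → the sample. Each link is directly stated, so the parcel comes before the sample.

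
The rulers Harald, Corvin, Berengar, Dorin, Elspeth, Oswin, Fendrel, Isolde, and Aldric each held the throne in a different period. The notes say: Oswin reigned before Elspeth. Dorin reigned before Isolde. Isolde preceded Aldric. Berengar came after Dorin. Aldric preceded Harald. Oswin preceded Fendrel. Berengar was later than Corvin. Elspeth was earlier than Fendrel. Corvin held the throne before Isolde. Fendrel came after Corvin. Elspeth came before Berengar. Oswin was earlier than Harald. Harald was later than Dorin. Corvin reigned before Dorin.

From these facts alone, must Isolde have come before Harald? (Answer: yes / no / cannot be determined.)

Chain the constraints: Isolde → Aldric → Harald. Each link is directly stated, so Isolde comes before Harald.

yes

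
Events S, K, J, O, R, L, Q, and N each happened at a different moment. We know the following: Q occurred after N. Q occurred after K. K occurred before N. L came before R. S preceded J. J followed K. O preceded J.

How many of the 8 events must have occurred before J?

Directly stated before J: K, O, and S.
No chain forces Q (or any of the others) ahead of J.
That's K, O, and S — 3 in all.

3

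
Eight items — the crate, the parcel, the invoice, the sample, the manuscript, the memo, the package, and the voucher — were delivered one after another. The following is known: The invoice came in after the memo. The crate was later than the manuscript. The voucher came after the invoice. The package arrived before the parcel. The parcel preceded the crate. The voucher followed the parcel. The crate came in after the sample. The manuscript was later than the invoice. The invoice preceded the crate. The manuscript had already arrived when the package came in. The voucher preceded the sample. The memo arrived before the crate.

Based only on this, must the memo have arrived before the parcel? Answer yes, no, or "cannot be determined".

Chain the constraints: the memo → the invoice → the manuscript → the package → the parcel. Each link is directly stated, so the memo comes before the parcel.

yes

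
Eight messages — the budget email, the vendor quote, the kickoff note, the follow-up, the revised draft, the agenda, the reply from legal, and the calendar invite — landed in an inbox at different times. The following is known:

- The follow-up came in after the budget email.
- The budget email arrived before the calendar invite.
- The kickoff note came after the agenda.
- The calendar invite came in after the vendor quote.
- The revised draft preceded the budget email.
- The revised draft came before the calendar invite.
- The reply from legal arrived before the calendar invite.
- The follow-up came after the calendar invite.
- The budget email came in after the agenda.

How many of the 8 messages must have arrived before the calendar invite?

5

Directly stated before the calendar invite: the budget email, the reply from legal, the revised draft, and the vendor quote.
The agenda reaches the calendar invite via the agenda → the budget email → the calendar invite.
No chain forces the kickoff note (or any of the others) ahead of the calendar invite.
That's the agenda, the budget email, the reply from legal, the revised draft, and the vendor quote — 5 in all.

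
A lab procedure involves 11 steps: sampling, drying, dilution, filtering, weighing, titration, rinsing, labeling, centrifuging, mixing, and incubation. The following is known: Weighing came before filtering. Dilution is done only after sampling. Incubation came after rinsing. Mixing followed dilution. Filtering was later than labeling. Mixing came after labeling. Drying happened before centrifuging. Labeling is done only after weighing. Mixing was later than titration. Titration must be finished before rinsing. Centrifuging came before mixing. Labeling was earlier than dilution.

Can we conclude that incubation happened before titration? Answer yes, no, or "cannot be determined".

Tracing the constraints gives titration → rinsing → incubation, so titration must come before incubation.
That means incubation cannot be before titration.

no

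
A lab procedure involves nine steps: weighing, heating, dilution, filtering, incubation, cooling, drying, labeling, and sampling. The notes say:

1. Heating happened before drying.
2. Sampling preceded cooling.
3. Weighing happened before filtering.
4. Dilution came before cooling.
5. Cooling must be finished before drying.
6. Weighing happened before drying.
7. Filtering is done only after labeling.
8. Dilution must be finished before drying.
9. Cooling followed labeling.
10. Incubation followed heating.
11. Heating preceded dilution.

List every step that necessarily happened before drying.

cooling, dilution, heating, labeling, sampling, weighing

Directly stated before drying: cooling, dilution, heating, and weighing.
Labeling reaches drying via labeling → cooling → drying.
Sampling reaches drying via sampling → cooling → drying.
No chain forces filtering (or any of the others) ahead of drying.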